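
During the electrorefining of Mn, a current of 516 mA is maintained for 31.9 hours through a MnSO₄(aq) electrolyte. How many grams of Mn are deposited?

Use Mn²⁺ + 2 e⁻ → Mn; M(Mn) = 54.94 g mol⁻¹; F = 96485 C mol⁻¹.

Q = I·t = 0.5160 A × 114840 s = 59260 C.
n(e⁻) = Q/F = 59260 / 96485 = 0.6142 mol.
Mn²⁺ + 2 e⁻ → Mn, so n(Mn) = n(e⁻)/2 = 0.3071 mol.
m = n·M = 0.3071 × 54.94 = 16.9 g.

16.9 g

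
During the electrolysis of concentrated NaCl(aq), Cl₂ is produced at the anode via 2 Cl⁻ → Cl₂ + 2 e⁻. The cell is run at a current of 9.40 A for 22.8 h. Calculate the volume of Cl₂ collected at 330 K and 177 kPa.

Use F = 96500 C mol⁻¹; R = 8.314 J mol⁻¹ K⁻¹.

62.0 L

Q = I·t = 9.400 A × 82080 s = 771600 C.
n(e⁻) = Q/F = 771600 / 96500 = 7.995 mol.
2 electrons are transferred per Cl₂ molecule, so n(Cl₂) = 7.995 / 2 = 3.998 mol.
V = nRT/P = (3.998 × 8.314 × 330) / (177 × 10³ Pa) = 0.0620 m³ = 62.0 L.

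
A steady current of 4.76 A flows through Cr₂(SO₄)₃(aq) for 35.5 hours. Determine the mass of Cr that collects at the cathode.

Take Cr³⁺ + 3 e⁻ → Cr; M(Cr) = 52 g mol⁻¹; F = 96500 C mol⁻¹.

Q = I·t = 4.760 A × 127800 s = 608300 C.
n(e⁻) = Q/F = 608300 / 96500 = 6.304 mol.
Cr³⁺ + 3 e⁻ → Cr, so n(Cr) = n(e⁻)/3 = 2.101 mol.
m = n·M = 2.101 × 52 = 109 g.

109 g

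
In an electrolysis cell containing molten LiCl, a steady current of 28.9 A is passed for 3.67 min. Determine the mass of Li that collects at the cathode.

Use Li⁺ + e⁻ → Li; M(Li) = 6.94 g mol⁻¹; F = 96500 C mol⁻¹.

Q = I·t = 28.90 A × 220.20 s = 6364 C.
n(e⁻) = Q/F = 6364 / 96500 = 0.06595 mol.
Li⁺ + e⁻ → Li, so n(Li) = n(e⁻)/1 = 0.06595 mol.
m = n·M = 0.06595 × 6.94 = 0.458 g.

0.458 g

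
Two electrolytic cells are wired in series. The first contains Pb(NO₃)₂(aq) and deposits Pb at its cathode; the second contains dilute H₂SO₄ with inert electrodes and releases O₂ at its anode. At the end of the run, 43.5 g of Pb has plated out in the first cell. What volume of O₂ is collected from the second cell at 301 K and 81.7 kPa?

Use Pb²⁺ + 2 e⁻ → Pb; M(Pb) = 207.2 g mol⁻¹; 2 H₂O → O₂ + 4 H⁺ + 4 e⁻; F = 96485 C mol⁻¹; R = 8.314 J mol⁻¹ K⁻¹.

n(Pb) = 43.5 / 207.2 = 0.2099 mol, so n(e⁻) = 2 × 0.2099 = 0.4199 mol.
The cells are in series, so the same 0.4199 mol of electrons passes through the second cell.
2 H₂O → O₂ + 4 H⁺ + 4 e⁻ — 4 mol e⁻ per mol O₂, so n(O₂) = 0.4199/4 = 0.1050 mol.
V = nRT/P = (0.1050 × 8.314 × 301) / (81.7 × 10³) = 0.00322 m³ = 3.22 L.

3.22 L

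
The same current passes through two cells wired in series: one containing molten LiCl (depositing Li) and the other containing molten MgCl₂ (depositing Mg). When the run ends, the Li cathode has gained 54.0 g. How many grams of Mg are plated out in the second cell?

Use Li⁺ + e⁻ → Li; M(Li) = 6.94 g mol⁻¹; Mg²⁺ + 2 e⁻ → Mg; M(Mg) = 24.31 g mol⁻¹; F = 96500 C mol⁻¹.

94.6 g

n(Li) = 54.0 / 6.94 = 7.781 mol.
Since Li⁺ + e⁻ → Li, n(e⁻) passed = 1 × 7.781 = 7.781 mol.
Cells in series carry the same charge, so the same 7.781 mol of electrons passes through cell 2.
Mg²⁺ + 2 e⁻ → Mg, so n(Mg) = 7.781 / 2 = 3.890 mol.
m(Mg) = 3.890 × 24.31 = 94.6 g.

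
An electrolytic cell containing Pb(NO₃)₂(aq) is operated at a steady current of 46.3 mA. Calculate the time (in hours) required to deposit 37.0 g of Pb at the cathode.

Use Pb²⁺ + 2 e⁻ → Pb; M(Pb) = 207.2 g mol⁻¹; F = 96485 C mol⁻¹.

n(Pb) = m/M = 37.0 / 207.2 = 0.1786 mol.
Each Pb atom requires 2 electrons, so n(e⁻) = 2 × 0.1786 = 0.3571 mol.
Q = n(e⁻)·F = 0.3571 × 96485 = 34460 C.
t = Q/I = 34460 / 0.04630 A = 744300 s = 207 h.

207 h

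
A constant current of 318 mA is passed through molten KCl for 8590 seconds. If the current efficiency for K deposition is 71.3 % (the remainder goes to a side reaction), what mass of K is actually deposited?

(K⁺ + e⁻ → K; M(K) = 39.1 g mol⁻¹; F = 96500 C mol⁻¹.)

Q = I·t = 0.3180 × 8590.0 = 2732 C.
n(e⁻) = 2732/96500 = 0.02831 mol; theoretically n(K) = 0.02831/1 = 0.02831 mol, m_theo = 1.107 g.
At 71.3 % efficiency, m_actual = 0.713 × 1.107 = 0.789 g.

0.789 g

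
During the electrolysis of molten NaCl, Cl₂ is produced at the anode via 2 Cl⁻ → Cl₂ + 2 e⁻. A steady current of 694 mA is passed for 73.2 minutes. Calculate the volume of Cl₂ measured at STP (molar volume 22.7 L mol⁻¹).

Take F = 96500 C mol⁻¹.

Q = I·t = 0.6940 A × 4392.0 s = 3048 C.
n(e⁻) = Q/F = 3048 / 96500 = 0.03159 mol.
2 electrons are transferred per Cl₂ molecule, so n(Cl₂) = 0.03159 / 2 = 0.01579 mol.
V = n × V_m = 0.01579 × 22.7 = 0.359 L.

0.359 L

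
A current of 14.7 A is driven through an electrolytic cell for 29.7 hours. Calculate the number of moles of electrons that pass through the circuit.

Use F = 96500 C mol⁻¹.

16.3 mol

Q = I·t = 14.70 A × 106920 s = 1572000 C.
n(e⁻) = Q/F = 1572000 / 96500 = 16.3 mol.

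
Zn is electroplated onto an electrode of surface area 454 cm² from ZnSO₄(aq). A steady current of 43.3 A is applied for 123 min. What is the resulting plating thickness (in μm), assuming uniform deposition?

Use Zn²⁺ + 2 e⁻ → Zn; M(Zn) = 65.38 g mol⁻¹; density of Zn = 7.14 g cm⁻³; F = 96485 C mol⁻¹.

334 μm

Q = I·t = 43.30 × 7380.0 = 319600 C; n(e⁻) = 3.312 mol.
n(Zn) = n(e⁻)/2 = 1.656 mol, so m = 1.656 × 65.38 = 108.3 g.
Volume = m/ρ = 108.3 / 7.14 = 15.16 cm³.
Thickness = V/A = 15.16 / 454 = 0.0334 cm = 334 μm.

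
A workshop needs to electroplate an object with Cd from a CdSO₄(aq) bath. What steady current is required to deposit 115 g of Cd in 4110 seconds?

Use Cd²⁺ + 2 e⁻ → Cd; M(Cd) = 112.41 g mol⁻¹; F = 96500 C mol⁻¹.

48.0 A

n(Cd) = 115 / 112.41 = 1.023 mol.
n(e⁻) = 2 × 1.023 = 2.046 mol.
Q = n(e⁻)·F = 2.046 × 96500 = 197400 C.
I = Q/t = 197400 / 4110.0 s = 48.0 A.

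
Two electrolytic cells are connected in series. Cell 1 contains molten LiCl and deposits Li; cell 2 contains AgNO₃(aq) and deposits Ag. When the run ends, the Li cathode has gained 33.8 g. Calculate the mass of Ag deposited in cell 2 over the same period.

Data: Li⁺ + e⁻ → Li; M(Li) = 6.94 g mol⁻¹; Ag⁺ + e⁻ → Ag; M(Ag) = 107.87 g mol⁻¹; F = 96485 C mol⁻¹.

525 g

n(Li) = 33.8 / 6.94 = 4.870 mol.
Since Li⁺ + e⁻ → Li, n(e⁻) passed = 1 × 4.870 = 4.870 mol.
Cells in series carry the same charge, so the same 4.870 mol of electrons passes through cell 2.
Ag⁺ + e⁻ → Ag, so n(Ag) = 4.870 / 1 = 4.870 mol.
m(Ag) = 4.870 × 107.87 = 525 g.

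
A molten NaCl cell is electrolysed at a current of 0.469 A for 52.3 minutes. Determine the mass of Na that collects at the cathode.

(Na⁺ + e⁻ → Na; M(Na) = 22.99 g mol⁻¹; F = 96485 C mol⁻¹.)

Q = I·t = 0.4690 A × 3138.0 s = 1472 C.
n(e⁻) = Q/F = 1472 / 96485 = 0.01525 mol.
Na⁺ + e⁻ → Na, so n(Na) = n(e⁻)/1 = 0.01525 mol.
m = n·M = 0.01525 × 22.99 = 0.351 g.

0.351 g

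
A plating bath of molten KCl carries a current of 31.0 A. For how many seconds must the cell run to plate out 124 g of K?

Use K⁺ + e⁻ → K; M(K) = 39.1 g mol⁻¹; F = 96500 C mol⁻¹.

n(K) = m/M = 124 / 39.1 = 3.171 mol.
Each K atom requires 1 electron, so n(e⁻) = 1 × 3.171 = 3.171 mol.
Q = n(e⁻)·F = 3.171 × 96500 = 306000 C.
t = Q/I = 306000 / 31.00 A = 9872 s.

9870 s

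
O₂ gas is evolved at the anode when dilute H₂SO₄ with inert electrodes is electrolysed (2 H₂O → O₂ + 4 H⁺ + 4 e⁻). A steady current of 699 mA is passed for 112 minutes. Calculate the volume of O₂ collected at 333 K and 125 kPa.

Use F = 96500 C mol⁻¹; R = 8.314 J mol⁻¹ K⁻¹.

0.270 L

Q = I·t = 0.6990 A × 6720.0 s = 4697 C.
n(e⁻) = Q/F = 4697 / 96500 = 0.04868 mol.
4 electrons are transferred per O₂ molecule, so n(O₂) = 0.04868 / 4 = 0.01217 mol.
V = nRT/P = (0.01217 × 8.314 × 333) / (125 × 10³ Pa) = 2.70 × 10⁻⁴ m³ = 0.270 L.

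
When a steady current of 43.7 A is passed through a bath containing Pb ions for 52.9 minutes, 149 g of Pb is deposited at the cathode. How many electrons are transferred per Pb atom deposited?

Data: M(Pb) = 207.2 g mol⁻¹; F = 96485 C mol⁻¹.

Q = I·t = 43.70 A × 3174.0 s = 138700 C, so n(e⁻) = 138700/96485 = 1.438 mol.
n(Pb) deposited = 149 / 207.2 = 0.7191 mol.
Electrons per atom = n(e⁻)/n(Pb) = 1.438 / 0.7191 = 2.00 ≈ 2, so the ion is Pb²⁺.

2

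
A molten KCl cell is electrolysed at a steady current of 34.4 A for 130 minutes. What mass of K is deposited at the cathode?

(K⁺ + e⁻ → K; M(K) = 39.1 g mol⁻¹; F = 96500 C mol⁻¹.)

Q = I·t = 34.40 A × 7800.0 s = 268300 C.
n(e⁻) = Q/F = 268300 / 96500 = 2.781 mol.
K⁺ + e⁻ → K, so n(K) = n(e⁻)/1 = 2.781 mol.
m = n·M = 2.781 × 39.1 = 109 g.

109 g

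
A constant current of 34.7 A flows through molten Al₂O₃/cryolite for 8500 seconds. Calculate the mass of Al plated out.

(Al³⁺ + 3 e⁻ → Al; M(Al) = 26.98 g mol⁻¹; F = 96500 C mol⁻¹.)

27.5 g

Q = I·t = 34.70 A × 8500.0 s = 295000 C.
n(e⁻) = Q/F = 295000 / 96500 = 3.056 mol.
Al³⁺ + 3 e⁻ → Al, so n(Al) = n(e⁻)/3 = 1.019 mol.
m = n·M = 1.019 × 26.98 = 27.5 g.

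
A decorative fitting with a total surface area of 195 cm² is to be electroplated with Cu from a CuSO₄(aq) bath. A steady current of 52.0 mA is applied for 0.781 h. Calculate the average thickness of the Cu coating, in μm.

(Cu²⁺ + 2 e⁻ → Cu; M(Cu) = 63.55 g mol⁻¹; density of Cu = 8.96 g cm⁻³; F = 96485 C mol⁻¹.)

Q = I·t = 0.05200 × 2811.6 = 146.2 C; n(e⁻) = 0.001515 mol.
n(Cu) = n(e⁻)/2 = 0.0007576 mol, so m = 0.0007576 × 63.55 = 0.04815 g.
Volume = m/ρ = 0.04815 / 8.96 = 0.005374 cm³.
Thickness = V/A = 0.005374 / 195 = 2.76 × 10⁻⁵ cm = 0.276 μm.

0.276 μm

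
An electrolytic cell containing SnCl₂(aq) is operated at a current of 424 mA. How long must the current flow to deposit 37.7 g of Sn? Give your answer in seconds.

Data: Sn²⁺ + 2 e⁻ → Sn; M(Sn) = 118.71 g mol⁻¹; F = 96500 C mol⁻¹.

n(Sn) = m/M = 37.7 / 118.71 = 0.3176 mol.
Each Sn atom requires 2 electrons, so n(e⁻) = 2 × 0.3176 = 0.6352 mol.
Q = n(e⁻)·F = 0.6352 × 96500 = 61290 C.
t = Q/I = 61290 / 0.4240 A = 144600 s.

1.45 × 10⁵ s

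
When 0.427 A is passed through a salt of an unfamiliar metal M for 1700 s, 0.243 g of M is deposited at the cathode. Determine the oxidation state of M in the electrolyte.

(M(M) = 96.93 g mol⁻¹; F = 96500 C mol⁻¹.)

Q = I·t = 0.4270 A × 1700.0 s = 725.9 C, so n(e⁻) = 725.9/96500 = 0.007522 mol.
n(M) deposited = 0.243 / 96.93 = 0.002507 mol.
Electrons per atom = n(e⁻)/n(M) = 0.007522 / 0.002507 = 3.00 ≈ 3, so the ion is M³⁺.

+3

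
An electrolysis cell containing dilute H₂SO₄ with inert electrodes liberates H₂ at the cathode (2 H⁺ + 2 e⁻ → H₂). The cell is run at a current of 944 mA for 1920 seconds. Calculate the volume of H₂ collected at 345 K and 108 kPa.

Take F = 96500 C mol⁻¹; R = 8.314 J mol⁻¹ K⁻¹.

Q = I·t = 0.9440 A × 1920.0 s = 1812 C.
n(e⁻) = Q/F = 1812 / 96500 = 0.01878 mol.
2 electrons are transferred per H₂ molecule, so n(H₂) = 0.01878 / 2 = 0.009391 mol.
V = nRT/P = (0.009391 × 8.314 × 345) / (108 × 10³ Pa) = 2.49 × 10⁻⁴ m³ = 0.249 L.

0.249 L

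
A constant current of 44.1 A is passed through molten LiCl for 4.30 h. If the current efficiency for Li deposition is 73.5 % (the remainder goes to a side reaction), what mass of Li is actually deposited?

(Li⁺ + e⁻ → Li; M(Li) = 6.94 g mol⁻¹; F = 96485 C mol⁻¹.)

36.1 g

Q = I·t = 44.10 × 15480 = 682700 C.
n(e⁻) = 682700/96485 = 7.075 mol; theoretically n(Li) = 7.075/1 = 7.075 mol, m_theo = 49.10 g.
At 73.5 % efficiency, m_actual = 0.735 × 49.10 = 36.1 g.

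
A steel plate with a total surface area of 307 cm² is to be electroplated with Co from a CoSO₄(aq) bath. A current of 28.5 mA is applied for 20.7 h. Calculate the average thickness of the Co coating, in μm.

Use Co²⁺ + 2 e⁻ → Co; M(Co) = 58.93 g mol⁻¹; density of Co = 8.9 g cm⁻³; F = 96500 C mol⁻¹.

2.37 μm

Q = I·t = 0.02850 × 74520 = 2124 C; n(e⁻) = 0.02201 mol.
n(Co) = n(e⁻)/2 = 0.01100 mol, so m = 0.01100 × 58.93 = 0.6485 g.
Volume = m/ρ = 0.6485 / 8.9 = 0.07286 cm³.
Thickness = V/A = 0.07286 / 307 = 2.37 × 10⁻⁴ cm = 2.37 μm.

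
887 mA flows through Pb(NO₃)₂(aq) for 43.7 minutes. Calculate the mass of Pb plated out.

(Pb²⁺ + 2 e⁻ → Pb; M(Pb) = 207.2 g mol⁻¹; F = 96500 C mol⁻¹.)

Q = I·t = 0.8870 A × 2622.0 s = 2326 C.
n(e⁻) = Q/F = 2326 / 96500 = 0.02410 mol.
Pb²⁺ + 2 e⁻ → Pb, so n(Pb) = n(e⁻)/2 = 0.01205 mol.
m = n·M = 0.01205 × 207.2 = 2.50 g.

2.50 g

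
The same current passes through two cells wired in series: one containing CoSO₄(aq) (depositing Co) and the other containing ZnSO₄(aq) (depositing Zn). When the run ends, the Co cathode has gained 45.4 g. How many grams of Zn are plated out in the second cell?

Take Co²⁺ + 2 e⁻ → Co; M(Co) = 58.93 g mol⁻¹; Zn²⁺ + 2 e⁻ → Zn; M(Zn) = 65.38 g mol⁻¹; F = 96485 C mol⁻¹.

n(Co) = 45.4 / 58.93 = 0.7704 mol.
Since Co²⁺ + 2 e⁻ → Co, n(e⁻) passed = 2 × 0.7704 = 1.541 mol.
Cells in series carry the same charge, so the same 1.541 mol of electrons passes through cell 2.
Zn²⁺ + 2 e⁻ → Zn, so n(Zn) = 1.541 / 2 = 0.7704 mol.
m(Zn) = 0.7704 × 65.38 = 50.4 g.

50.4 g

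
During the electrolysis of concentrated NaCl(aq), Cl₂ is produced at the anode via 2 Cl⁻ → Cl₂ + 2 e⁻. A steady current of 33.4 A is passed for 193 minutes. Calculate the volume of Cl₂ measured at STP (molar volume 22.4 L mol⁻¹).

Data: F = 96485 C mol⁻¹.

44.9 L

Q = I·t = 33.40 A × 11580 s = 386800 C.
n(e⁻) = Q/F = 386800 / 96485 = 4.009 mol.
2 electrons are transferred per Cl₂ molecule, so n(Cl₂) = 4.009 / 2 = 2.004 mol.
V = n × V_m = 2.004 × 22.4 = 44.9 L.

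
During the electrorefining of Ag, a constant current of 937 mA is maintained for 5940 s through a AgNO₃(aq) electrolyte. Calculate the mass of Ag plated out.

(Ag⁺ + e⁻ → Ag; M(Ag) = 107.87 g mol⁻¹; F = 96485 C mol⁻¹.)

Q = I·t = 0.9370 A × 5940.0 s = 5566 C.
n(e⁻) = Q/F = 5566 / 96485 = 0.05769 mol.
Ag⁺ + e⁻ → Ag, so n(Ag) = n(e⁻)/1 = 0.05769 mol.
m = n·M = 0.05769 × 107.87 = 6.22 g.

6.22 g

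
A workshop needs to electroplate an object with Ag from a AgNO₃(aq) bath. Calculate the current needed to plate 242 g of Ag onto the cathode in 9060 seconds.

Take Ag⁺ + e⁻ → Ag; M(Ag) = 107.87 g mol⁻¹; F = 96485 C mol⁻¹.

n(Ag) = 242 / 107.87 = 2.243 mol.
n(e⁻) = 1 × 2.243 = 2.243 mol.
Q = n(e⁻)·F = 2.243 × 96485 = 216500 C.
I = Q/t = 216500 / 9060.0 s = 23.9 A.

23.9 A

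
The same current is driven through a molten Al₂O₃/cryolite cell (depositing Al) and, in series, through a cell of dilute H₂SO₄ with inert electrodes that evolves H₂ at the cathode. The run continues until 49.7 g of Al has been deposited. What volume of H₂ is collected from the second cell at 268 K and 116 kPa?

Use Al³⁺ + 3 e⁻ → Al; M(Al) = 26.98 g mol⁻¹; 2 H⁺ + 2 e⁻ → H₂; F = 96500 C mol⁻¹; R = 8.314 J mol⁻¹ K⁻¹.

53.1 L

n(Al) = 49.7 / 26.98 = 1.842 mol, so n(e⁻) = 3 × 1.842 = 5.526 mol.
The cells are in series, so the same 5.526 mol of electrons passes through the second cell.
2 H⁺ + 2 e⁻ → H₂ — 2 mol e⁻ per mol H₂, so n(H₂) = 5.526/2 = 2.763 mol.
V = nRT/P = (2.763 × 8.314 × 268) / (116 × 10³) = 0.0531 m³ = 53.1 L.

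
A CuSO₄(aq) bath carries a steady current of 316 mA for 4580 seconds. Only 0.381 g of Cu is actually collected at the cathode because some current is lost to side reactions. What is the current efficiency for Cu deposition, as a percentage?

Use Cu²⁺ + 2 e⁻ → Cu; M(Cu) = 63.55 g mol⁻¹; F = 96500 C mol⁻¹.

Q = I·t = 0.3160 × 4580.0 = 1447 C; n(e⁻) = 1447/96500 = 0.01500 mol.
Theoretical n(Cu) = n(e⁻)/2 = 0.007499 mol, i.e. m_theo = 0.007499 × 63.55 = 0.4766 g.
Efficiency = m_actual / m_theo = 0.381 / 0.4766 = 79.9 %.

79.9 %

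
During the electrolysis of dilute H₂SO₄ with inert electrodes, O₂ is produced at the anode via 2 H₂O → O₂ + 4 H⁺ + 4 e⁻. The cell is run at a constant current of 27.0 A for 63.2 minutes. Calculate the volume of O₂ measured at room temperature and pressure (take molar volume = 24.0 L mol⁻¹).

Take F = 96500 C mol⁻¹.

Q = I·t = 27.00 A × 3792.0 s = 102400 C.
n(e⁻) = Q/F = 102400 / 96500 = 1.061 mol.
4 electrons are transferred per O₂ molecule, so n(O₂) = 1.061 / 4 = 0.2652 mol.
V = n × V_m = 0.2652 × 24.0 = 6.37 L.

6.37 L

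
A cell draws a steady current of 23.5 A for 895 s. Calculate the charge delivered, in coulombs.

21000 C

Q = I·t = 23.50 A × 895.00 s = 21000 C.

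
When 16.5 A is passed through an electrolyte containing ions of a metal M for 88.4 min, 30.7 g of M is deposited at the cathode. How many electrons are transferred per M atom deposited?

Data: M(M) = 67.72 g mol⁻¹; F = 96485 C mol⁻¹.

2

Q = I·t = 16.50 A × 5304.0 s = 87520 C, so n(e⁻) = 87520/96485 = 0.9070 mol.
n(M) deposited = 30.7 / 67.72 = 0.4533 mol.
Electrons per atom = n(e⁻)/n(M) = 0.9070 / 0.4533 = 2.00 ≈ 2, so the ion is M²⁺.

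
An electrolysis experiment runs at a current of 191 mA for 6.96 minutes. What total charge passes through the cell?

Q = I·t = 0.1910 A × 417.60 s = 79.8 C.

79.8 C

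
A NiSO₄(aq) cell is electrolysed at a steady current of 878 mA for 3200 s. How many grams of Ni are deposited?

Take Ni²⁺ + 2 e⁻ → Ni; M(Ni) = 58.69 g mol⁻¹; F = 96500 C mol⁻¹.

Q = I·t = 0.8780 A × 3200.0 s = 2810 C.
n(e⁻) = Q/F = 2810 / 96500 = 0.02912 mol.
Ni²⁺ + 2 e⁻ → Ni, so n(Ni) = n(e⁻)/2 = 0.01456 mol.
m = n·M = 0.01456 × 58.69 = 0.854 g.

0.854 g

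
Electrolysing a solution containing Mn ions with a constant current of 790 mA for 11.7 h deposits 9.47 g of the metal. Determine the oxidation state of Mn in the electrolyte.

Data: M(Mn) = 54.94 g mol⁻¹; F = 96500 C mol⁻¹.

+2

Q = I·t = 0.7900 A × 42120 s = 33270 C, so n(e⁻) = 33270/96500 = 0.3448 mol.
n(Mn) deposited = 9.47 / 54.94 = 0.1724 mol.
Electrons per atom = n(e⁻)/n(Mn) = 0.3448 / 0.1724 = 2.00 ≈ 2, so the ion is Mn²⁺.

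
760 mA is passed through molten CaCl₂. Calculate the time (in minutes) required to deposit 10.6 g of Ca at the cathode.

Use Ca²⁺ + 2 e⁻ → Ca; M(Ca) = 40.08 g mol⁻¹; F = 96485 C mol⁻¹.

n(Ca) = m/M = 10.6 / 40.08 = 0.2645 mol.
Each Ca atom requires 2 electrons, so n(e⁻) = 2 × 0.2645 = 0.5289 mol.
Q = n(e⁻)·F = 0.5289 × 96485 = 51030 C.
t = Q/I = 51030 / 0.7600 A = 67150 s = 1120 min.

1120 min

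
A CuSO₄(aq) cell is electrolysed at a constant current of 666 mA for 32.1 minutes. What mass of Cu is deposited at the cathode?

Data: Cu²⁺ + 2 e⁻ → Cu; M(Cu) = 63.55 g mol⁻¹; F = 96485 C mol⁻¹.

Q = I·t = 0.6660 A × 1926.0 s = 1283 C.
n(e⁻) = Q/F = 1283 / 96485 = 0.01329 mol.
Cu²⁺ + 2 e⁻ → Cu, so n(Cu) = n(e⁻)/2 = 0.006647 mol.
m = n·M = 0.006647 × 63.55 = 0.422 g.

0.422 g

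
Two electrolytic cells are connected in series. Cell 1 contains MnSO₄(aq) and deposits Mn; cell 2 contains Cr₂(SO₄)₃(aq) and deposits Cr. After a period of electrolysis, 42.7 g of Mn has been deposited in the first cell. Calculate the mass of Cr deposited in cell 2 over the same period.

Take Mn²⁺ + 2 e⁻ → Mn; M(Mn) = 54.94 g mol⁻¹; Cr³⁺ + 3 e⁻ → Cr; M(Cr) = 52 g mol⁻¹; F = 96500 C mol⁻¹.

n(Mn) = 42.7 / 54.94 = 0.7772 mol.
Since Mn²⁺ + 2 e⁻ → Mn, n(e⁻) passed = 2 × 0.7772 = 1.554 mol.
Cells in series carry the same charge, so the same 1.554 mol of electrons passes through cell 2.
Cr³⁺ + 3 e⁻ → Cr, so n(Cr) = 1.554 / 3 = 0.5181 mol.
m(Cr) = 0.5181 × 52 = 26.9 g.

26.9 g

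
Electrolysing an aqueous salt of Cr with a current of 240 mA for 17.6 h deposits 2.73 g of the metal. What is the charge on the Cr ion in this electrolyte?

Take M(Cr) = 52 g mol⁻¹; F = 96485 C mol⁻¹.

Q = I·t = 0.2400 A × 63360 s = 15210 C, so n(e⁻) = 15210/96485 = 0.1576 mol.
n(Cr) deposited = 2.73 / 52 = 0.05250 mol.
Electrons per atom = n(e⁻)/n(Cr) = 0.1576 / 0.05250 = 3.00 ≈ 3, so the ion is Cr³⁺.

+3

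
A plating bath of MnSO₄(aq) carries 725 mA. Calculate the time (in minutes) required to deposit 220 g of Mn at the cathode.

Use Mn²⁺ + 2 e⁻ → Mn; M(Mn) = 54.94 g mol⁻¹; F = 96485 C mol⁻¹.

17800 min

n(Mn) = m/M = 220 / 54.94 = 4.004 mol.
Each Mn atom requires 2 electrons, so n(e⁻) = 2 × 4.004 = 8.009 mol.
Q = n(e⁻)·F = 8.009 × 96485 = 772700 C.
t = Q/I = 772700 / 0.7250 A = 1066000 s = 17800 min.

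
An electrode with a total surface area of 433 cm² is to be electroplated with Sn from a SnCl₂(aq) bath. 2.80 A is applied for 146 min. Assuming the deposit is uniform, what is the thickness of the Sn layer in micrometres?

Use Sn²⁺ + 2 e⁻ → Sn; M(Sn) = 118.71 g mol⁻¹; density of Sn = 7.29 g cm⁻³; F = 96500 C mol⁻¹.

47.8 μm

Q = I·t = 2.800 × 8760.0 = 24530 C; n(e⁻) = 0.2542 mol.
n(Sn) = n(e⁻)/2 = 0.1271 mol, so m = 0.1271 × 118.71 = 15.09 g.
Volume = m/ρ = 15.09 / 7.29 = 2.069 cm³.
Thickness = V/A = 2.069 / 433 = 0.00478 cm = 47.8 μm.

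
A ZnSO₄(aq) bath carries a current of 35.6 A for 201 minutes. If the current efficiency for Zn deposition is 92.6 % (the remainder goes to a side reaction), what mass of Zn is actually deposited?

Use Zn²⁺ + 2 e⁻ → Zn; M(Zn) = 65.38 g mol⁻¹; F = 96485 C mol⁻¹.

135 g

Q = I·t = 35.60 × 12060 = 429300 C.
n(e⁻) = 429300/96485 = 4.450 mol; theoretically n(Zn) = 4.450/2 = 2.225 mol, m_theo = 145.5 g.
At 92.6 % efficiency, m_actual = 0.926 × 145.5 = 135 g.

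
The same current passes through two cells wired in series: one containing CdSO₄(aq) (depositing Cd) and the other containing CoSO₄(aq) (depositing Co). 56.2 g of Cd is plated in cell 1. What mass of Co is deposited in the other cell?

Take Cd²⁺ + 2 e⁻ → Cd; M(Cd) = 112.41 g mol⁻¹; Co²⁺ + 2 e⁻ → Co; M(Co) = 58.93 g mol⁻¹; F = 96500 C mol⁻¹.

29.5 g

n(Cd) = 56.2 / 112.41 = 0.5000 mol.
Since Cd²⁺ + 2 e⁻ → Cd, n(e⁻) passed = 2 × 0.5000 = 0.9999 mol.
Cells in series carry the same charge, so the same 0.9999 mol of electrons passes through cell 2.
Co²⁺ + 2 e⁻ → Co, so n(Co) = 0.9999 / 2 = 0.5000 mol.
m(Co) = 0.5000 × 58.93 = 29.5 g.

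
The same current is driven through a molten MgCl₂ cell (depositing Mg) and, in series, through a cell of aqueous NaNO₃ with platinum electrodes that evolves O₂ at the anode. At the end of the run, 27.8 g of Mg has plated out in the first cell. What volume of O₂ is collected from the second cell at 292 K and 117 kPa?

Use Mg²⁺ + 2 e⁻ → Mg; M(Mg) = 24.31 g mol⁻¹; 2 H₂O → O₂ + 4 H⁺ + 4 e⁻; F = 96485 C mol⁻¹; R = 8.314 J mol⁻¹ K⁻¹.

11.9 L

n(Mg) = 27.8 / 24.31 = 1.144 mol, so n(e⁻) = 2 × 1.144 = 2.287 mol.
The cells are in series, so the same 2.287 mol of electrons passes through the second cell.
2 H₂O → O₂ + 4 H⁺ + 4 e⁻ — 4 mol e⁻ per mol O₂, so n(O₂) = 2.287/4 = 0.5718 mol.
V = nRT/P = (0.5718 × 8.314 × 292) / (117 × 10³) = 0.0119 m³ = 11.9 L.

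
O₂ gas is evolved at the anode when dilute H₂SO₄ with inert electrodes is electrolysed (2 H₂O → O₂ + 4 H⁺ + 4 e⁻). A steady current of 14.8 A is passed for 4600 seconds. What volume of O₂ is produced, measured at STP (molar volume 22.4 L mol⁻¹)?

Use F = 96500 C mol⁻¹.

3.95 L

Q = I·t = 14.80 A × 4600.0 s = 68080 C.
n(e⁻) = Q/F = 68080 / 96500 = 0.7055 mol.
4 electrons are transferred per O₂ molecule, so n(O₂) = 0.7055 / 4 = 0.1764 mol.
V = n × V_m = 0.1764 × 22.4 = 3.95 L.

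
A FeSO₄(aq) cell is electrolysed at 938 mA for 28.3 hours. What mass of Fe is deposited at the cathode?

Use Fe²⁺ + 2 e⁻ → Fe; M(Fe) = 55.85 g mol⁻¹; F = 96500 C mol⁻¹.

27.7 g

Q = I·t = 0.9380 A × 101880 s = 95560 C.
n(e⁻) = Q/F = 95560 / 96500 = 0.9903 mol.
Fe²⁺ + 2 e⁻ → Fe, so n(Fe) = n(e⁻)/2 = 0.4951 mol.
m = n·M = 0.4951 × 55.85 = 27.7 g.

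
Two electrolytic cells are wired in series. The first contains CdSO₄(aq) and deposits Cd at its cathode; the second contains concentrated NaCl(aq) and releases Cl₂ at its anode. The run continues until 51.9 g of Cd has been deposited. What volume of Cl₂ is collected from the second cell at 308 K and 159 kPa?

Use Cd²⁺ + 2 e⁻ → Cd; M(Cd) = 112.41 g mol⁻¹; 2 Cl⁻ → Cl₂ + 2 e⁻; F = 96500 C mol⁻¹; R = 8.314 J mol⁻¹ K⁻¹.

n(Cd) = 51.9 / 112.41 = 0.4617 mol, so n(e⁻) = 2 × 0.4617 = 0.9234 mol.
The cells are in series, so the same 0.9234 mol of electrons passes through the second cell.
2 Cl⁻ → Cl₂ + 2 e⁻ — 2 mol e⁻ per mol Cl₂, so n(Cl₂) = 0.9234/2 = 0.4617 mol.
V = nRT/P = (0.4617 × 8.314 × 308) / (159 × 10³) = 0.00744 m³ = 7.44 L.

7.44 L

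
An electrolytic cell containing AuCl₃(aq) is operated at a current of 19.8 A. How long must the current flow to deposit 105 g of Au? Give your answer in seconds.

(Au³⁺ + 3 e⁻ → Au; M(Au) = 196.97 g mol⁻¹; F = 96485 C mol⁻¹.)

n(Au) = m/M = 105 / 196.97 = 0.5331 mol.
Each Au atom requires 3 electrons, so n(e⁻) = 3 × 0.5331 = 1.599 mol.
Q = n(e⁻)·F = 1.599 × 96485 = 154300 C.
t = Q/I = 154300 / 19.80 A = 7793 s.

7790 s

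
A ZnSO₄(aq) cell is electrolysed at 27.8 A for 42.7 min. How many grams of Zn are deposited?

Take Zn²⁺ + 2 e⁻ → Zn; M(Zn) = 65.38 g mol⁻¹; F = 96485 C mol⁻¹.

Q = I·t = 27.80 A × 2562.0 s = 71220 C.
n(e⁻) = Q/F = 71220 / 96485 = 0.7382 mol.
Zn²⁺ + 2 e⁻ → Zn, so n(Zn) = n(e⁻)/2 = 0.3691 mol.
m = n·M = 0.3691 × 65.38 = 24.1 g.

24.1 g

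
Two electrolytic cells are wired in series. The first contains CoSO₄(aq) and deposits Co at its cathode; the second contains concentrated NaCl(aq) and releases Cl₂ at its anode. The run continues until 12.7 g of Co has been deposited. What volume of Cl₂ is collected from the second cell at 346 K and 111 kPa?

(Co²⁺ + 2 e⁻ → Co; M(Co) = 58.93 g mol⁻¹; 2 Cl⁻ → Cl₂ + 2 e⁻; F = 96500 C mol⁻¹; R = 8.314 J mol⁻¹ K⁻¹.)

n(Co) = 12.7 / 58.93 = 0.2155 mol, so n(e⁻) = 2 × 0.2155 = 0.4310 mol.
The cells are in series, so the same 0.4310 mol of electrons passes through the second cell.
2 Cl⁻ → Cl₂ + 2 e⁻ — 2 mol e⁻ per mol Cl₂, so n(Cl₂) = 0.4310/2 = 0.2155 mol.
V = nRT/P = (0.2155 × 8.314 × 346) / (111 × 10³) = 0.00559 m³ = 5.59 L.

5.59 L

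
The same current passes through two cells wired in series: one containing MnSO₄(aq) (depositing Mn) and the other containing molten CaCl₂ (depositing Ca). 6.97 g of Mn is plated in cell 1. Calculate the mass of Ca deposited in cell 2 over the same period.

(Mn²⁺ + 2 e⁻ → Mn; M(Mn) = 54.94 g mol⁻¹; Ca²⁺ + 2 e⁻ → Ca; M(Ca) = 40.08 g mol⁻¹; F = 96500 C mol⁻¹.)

n(Mn) = 6.97 / 54.94 = 0.1269 mol.
Since Mn²⁺ + 2 e⁻ → Mn, n(e⁻) passed = 2 × 0.1269 = 0.2537 mol.
Cells in series carry the same charge, so the same 0.2537 mol of electrons passes through cell 2.
Ca²⁺ + 2 e⁻ → Ca, so n(Ca) = 0.2537 / 2 = 0.1269 mol.
m(Ca) = 0.1269 × 40.08 = 5.08 g.

5.08 g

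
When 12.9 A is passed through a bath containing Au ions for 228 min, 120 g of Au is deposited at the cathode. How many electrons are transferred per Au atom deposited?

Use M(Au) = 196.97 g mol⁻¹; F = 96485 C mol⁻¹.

3

Q = I·t = 12.90 A × 13680 s = 176500 C, so n(e⁻) = 176500/96485 = 1.829 mol.
n(Au) deposited = 120 / 196.97 = 0.6092 mol.
Electrons per atom = n(e⁻)/n(Au) = 1.829 / 0.6092 = 3.00 ≈ 3, so the ion is Au³⁺.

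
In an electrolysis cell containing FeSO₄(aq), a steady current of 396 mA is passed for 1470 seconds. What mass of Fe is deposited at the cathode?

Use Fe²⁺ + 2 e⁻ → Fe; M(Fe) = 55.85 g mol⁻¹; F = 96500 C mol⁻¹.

0.168 g

Q = I·t = 0.3960 A × 1470.0 s = 582.1 C.
n(e⁻) = Q/F = 582.1 / 96500 = 0.006032 mol.
Fe²⁺ + 2 e⁻ → Fe, so n(Fe) = n(e⁻)/2 = 0.003016 mol.
m = n·M = 0.003016 × 55.85 = 0.168 g.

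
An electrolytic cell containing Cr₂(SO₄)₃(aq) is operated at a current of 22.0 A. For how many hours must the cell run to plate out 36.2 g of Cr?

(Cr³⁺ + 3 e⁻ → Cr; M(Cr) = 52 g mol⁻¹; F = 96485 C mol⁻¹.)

2.54 h

n(Cr) = m/M = 36.2 / 52 = 0.6962 mol.
Each Cr atom requires 3 electrons, so n(e⁻) = 3 × 0.6962 = 2.088 mol.
Q = n(e⁻)·F = 2.088 × 96485 = 201500 C.
t = Q/I = 201500 / 22.00 A = 9159 s = 2.54 h.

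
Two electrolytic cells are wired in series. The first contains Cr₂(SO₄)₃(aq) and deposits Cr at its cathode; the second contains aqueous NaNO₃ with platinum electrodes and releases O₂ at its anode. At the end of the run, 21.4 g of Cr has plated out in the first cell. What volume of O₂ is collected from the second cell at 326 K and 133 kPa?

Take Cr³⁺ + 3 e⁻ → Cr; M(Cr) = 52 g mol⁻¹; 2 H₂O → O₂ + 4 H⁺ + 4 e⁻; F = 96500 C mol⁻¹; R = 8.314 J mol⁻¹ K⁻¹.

6.29 L

n(Cr) = 21.4 / 52 = 0.4115 mol, so n(e⁻) = 3 × 0.4115 = 1.235 mol.
The cells are in series, so the same 1.235 mol of electrons passes through the second cell.
2 H₂O → O₂ + 4 H⁺ + 4 e⁻ — 4 mol e⁻ per mol O₂, so n(O₂) = 1.235/4 = 0.3087 mol.
V = nRT/P = (0.3087 × 8.314 × 326) / (133 × 10³) = 0.00629 m³ = 6.29 L.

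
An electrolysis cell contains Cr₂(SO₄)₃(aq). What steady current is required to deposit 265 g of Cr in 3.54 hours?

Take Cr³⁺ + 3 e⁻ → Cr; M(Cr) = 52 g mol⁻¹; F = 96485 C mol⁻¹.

n(Cr) = 265 / 52 = 5.096 mol.
n(e⁻) = 3 × 5.096 = 15.29 mol.
Q = n(e⁻)·F = 15.29 × 96485 = 1475000 C.
I = Q/t = 1475000 / 12744 s = 116 A.

116 A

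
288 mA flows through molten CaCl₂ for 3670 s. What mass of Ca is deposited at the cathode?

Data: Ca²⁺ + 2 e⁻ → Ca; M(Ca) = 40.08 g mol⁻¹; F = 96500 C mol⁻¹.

Q = I·t = 0.2880 A × 3670.0 s = 1057 C.
n(e⁻) = Q/F = 1057 / 96500 = 0.01095 mol.
Ca²⁺ + 2 e⁻ → Ca, so n(Ca) = n(e⁻)/2 = 0.005476 mol.
m = n·M = 0.005476 × 40.08 = 0.219 g.

0.219 g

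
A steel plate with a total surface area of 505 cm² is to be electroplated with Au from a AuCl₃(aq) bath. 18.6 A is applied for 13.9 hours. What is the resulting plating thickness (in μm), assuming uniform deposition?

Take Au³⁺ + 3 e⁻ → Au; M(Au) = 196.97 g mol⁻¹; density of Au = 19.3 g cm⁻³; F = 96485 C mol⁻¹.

Q = I·t = 18.60 × 50040 = 930700 C; n(e⁻) = 9.647 mol.
n(Au) = n(e⁻)/3 = 3.216 mol, so m = 3.216 × 196.97 = 633.4 g.
Volume = m/ρ = 633.4 / 19.3 = 32.82 cm³.
Thickness = V/A = 32.82 / 505 = 0.0650 cm = 650 μm.

650 μm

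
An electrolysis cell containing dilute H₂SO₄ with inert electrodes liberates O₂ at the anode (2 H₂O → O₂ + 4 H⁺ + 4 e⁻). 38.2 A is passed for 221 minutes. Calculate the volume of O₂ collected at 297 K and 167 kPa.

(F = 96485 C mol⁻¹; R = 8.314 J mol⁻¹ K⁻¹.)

19.4 L

Q = I·t = 38.20 A × 13260 s = 506500 C.
n(e⁻) = Q/F = 506500 / 96485 = 5.250 mol.
4 electrons are transferred per O₂ molecule, so n(O₂) = 5.250 / 4 = 1.312 mol.
V = nRT/P = (1.312 × 8.314 × 297) / (167 × 10³ Pa) = 0.0194 m³ = 19.4 L.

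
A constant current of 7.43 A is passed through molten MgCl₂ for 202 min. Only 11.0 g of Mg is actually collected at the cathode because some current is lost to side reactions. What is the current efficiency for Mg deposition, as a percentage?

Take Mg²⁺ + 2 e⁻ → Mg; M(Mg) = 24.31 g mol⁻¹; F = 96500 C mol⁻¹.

97.0 %

Q = I·t = 7.430 × 12120 = 90050 C; n(e⁻) = 90050/96500 = 0.9332 mol.
Theoretical n(Mg) = n(e⁻)/2 = 0.4666 mol, i.e. m_theo = 0.4666 × 24.31 = 11.34 g.
Efficiency = m_actual / m_theo = 11.0 / 11.34 = 97.0 %.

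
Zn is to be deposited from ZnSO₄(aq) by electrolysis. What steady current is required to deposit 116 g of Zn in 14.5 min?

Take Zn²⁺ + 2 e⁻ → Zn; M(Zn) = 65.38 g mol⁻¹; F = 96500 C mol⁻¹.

n(Zn) = 116 / 65.38 = 1.774 mol.
n(e⁻) = 2 × 1.774 = 3.548 mol.
Q = n(e⁻)·F = 3.548 × 96500 = 342400 C.
I = Q/t = 342400 / 870.00 s = 394 A.

394 A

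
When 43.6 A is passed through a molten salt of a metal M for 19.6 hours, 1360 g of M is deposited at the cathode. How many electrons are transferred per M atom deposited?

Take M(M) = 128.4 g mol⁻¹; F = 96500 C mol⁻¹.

3

Q = I·t = 43.60 A × 70560 s = 3076000 C, so n(e⁻) = 3076000/96500 = 31.88 mol.
n(M) deposited = 1360 / 128.4 = 10.59 mol.
Electrons per atom = n(e⁻)/n(M) = 31.88 / 10.59 = 3.01 ≈ 3, so the ion is M³⁺.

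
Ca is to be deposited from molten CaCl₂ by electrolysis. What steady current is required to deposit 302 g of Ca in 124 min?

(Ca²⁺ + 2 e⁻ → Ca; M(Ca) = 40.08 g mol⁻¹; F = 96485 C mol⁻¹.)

n(Ca) = 302 / 40.08 = 7.535 mol.
n(e⁻) = 2 × 7.535 = 15.07 mol.
Q = n(e⁻)·F = 15.07 × 96485 = 1454000 C.
I = Q/t = 1454000 / 7440.0 s = 195 A.

195 A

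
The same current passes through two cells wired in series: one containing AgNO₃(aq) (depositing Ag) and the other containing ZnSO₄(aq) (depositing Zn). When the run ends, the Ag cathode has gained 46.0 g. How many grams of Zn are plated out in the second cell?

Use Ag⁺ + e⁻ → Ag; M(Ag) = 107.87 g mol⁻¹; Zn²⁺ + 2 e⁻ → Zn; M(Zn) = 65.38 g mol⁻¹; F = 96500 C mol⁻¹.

13.9 g

n(Ag) = 46.0 / 107.87 = 0.4264 mol.
Since Ag⁺ + e⁻ → Ag, n(e⁻) passed = 1 × 0.4264 = 0.4264 mol.
Cells in series carry the same charge, so the same 0.4264 mol of electrons passes through cell 2.
Zn²⁺ + 2 e⁻ → Zn, so n(Zn) = 0.4264 / 2 = 0.2132 mol.
m(Zn) = 0.2132 × 65.38 = 13.9 g.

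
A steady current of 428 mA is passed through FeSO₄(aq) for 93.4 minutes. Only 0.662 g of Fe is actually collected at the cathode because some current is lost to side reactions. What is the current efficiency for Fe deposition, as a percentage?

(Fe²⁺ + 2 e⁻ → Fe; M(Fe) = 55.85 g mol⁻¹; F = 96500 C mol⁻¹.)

95.4 %

Q = I·t = 0.4280 × 5604.0 = 2399 C; n(e⁻) = 2399/96500 = 0.02486 mol.
Theoretical n(Fe) = n(e⁻)/2 = 0.01243 mol, i.e. m_theo = 0.01243 × 55.85 = 0.6941 g.
Efficiency = m_actual / m_theo = 0.662 / 0.6941 = 95.4 %.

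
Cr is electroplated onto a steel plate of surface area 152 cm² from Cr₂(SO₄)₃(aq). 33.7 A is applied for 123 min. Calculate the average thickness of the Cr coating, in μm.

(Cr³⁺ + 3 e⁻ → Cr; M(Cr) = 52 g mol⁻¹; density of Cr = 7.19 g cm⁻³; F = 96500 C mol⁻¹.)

409 μm

Q = I·t = 33.70 × 7380.0 = 248700 C; n(e⁻) = 2.577 mol.
n(Cr) = n(e⁻)/3 = 0.8591 mol, so m = 0.8591 × 52 = 44.67 g.
Volume = m/ρ = 44.67 / 7.19 = 6.213 cm³.
Thickness = V/A = 6.213 / 152 = 0.0409 cm = 409 μm.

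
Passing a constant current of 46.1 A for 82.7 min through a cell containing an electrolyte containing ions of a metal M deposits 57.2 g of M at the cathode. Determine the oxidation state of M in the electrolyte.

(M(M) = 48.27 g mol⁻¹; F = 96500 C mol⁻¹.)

Q = I·t = 46.10 A × 4962.0 s = 228700 C, so n(e⁻) = 228700/96500 = 2.370 mol.
n(M) deposited = 57.2 / 48.27 = 1.185 mol.
Electrons per atom = n(e⁻)/n(M) = 2.370 / 1.185 = 2.00 ≈ 2, so the ion is M²⁺.

+2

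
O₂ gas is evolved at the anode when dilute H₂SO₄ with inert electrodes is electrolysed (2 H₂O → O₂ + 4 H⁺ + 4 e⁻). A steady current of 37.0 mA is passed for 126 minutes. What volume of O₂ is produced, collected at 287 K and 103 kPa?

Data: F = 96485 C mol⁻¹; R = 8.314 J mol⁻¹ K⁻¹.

0.0168 L

Q = I·t = 0.03700 A × 7560.0 s = 279.7 C.
n(e⁻) = Q/F = 279.7 / 96485 = 0.002899 mol.
4 electrons are transferred per O₂ molecule, so n(O₂) = 0.002899 / 4 = 0.0007248 mol.
V = nRT/P = (0.0007248 × 8.314 × 287) / (103 × 10³ Pa) = 1.68 × 10⁻⁵ m³ = 0.0168 L.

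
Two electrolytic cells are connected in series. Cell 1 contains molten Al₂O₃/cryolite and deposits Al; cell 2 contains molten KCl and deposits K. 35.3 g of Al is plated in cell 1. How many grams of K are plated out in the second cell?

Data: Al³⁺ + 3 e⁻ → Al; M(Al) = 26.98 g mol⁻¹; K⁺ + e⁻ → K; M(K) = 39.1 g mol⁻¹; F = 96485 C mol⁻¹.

n(Al) = 35.3 / 26.98 = 1.308 mol.
Since Al³⁺ + 3 e⁻ → Al, n(e⁻) passed = 3 × 1.308 = 3.925 mol.
Cells in series carry the same charge, so the same 3.925 mol of electrons passes through cell 2.
K⁺ + e⁻ → K, so n(K) = 3.925 / 1 = 3.925 mol.
m(K) = 3.925 × 39.1 = 153 g.

153 g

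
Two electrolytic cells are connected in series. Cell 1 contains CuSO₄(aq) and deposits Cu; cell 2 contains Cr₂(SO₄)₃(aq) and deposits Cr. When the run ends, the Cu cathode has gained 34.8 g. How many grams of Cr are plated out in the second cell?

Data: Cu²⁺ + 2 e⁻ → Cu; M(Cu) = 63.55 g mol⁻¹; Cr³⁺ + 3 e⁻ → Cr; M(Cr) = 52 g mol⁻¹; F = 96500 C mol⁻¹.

19.0 g

n(Cu) = 34.8 / 63.55 = 0.5476 mol.
Since Cu²⁺ + 2 e⁻ → Cu, n(e⁻) passed = 2 × 0.5476 = 1.095 mol.
Cells in series carry the same charge, so the same 1.095 mol of electrons passes through cell 2.
Cr³⁺ + 3 e⁻ → Cr, so n(Cr) = 1.095 / 3 = 0.3651 mol.
m(Cr) = 0.3651 × 52 = 19.0 g.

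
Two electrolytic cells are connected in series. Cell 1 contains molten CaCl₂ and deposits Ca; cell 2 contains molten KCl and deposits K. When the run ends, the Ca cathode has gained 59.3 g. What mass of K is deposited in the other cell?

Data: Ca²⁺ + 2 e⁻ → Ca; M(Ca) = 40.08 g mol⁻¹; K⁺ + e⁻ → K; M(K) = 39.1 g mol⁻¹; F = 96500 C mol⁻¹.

n(Ca) = 59.3 / 40.08 = 1.480 mol.
Since Ca²⁺ + 2 e⁻ → Ca, n(e⁻) passed = 2 × 1.480 = 2.959 mol.
Cells in series carry the same charge, so the same 2.959 mol of electrons passes through cell 2.
K⁺ + e⁻ → K, so n(K) = 2.959 / 1 = 2.959 mol.
m(K) = 2.959 × 39.1 = 116 g.

116 g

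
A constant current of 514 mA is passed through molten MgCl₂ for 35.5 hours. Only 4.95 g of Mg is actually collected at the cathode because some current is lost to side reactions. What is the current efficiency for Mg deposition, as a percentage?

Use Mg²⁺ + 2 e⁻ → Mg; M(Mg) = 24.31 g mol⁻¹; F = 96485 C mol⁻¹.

59.8 %

Q = I·t = 0.5140 × 127800 = 65690 C; n(e⁻) = 65690/96485 = 0.6808 mol.
Theoretical n(Mg) = n(e⁻)/2 = 0.3404 mol, i.e. m_theo = 0.3404 × 24.31 = 8.275 g.
Efficiency = m_actual / m_theo = 4.95 / 8.275 = 59.8 %.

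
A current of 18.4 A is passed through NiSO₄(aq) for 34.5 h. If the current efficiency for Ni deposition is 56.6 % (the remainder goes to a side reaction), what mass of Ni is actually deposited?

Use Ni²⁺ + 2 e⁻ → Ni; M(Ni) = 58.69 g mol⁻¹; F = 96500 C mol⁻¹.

393 g

Q = I·t = 18.40 × 124200 = 2285000 C.
n(e⁻) = 2285000/96500 = 23.68 mol; theoretically n(Ni) = 23.68/2 = 11.84 mol, m_theo = 694.9 g.
At 56.6 % efficiency, m_actual = 0.566 × 694.9 = 393 g.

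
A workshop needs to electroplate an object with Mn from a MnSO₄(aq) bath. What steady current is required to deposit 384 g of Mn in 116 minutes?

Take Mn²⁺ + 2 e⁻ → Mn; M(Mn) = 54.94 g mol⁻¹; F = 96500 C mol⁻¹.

n(Mn) = 384 / 54.94 = 6.989 mol.
n(e⁻) = 2 × 6.989 = 13.98 mol.
Q = n(e⁻)·F = 13.98 × 96500 = 1349000 C.
I = Q/t = 1349000 / 6960.0 s = 194 A.

194 A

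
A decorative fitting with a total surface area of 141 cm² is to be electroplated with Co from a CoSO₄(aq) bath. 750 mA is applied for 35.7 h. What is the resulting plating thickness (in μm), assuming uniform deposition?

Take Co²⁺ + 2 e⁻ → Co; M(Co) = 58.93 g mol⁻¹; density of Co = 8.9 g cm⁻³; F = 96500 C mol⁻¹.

235 μm

Q = I·t = 0.7500 × 128520 = 96390 C; n(e⁻) = 0.9989 mol.
n(Co) = n(e⁻)/2 = 0.4994 mol, so m = 0.4994 × 58.93 = 29.43 g.
Volume = m/ρ = 29.43 / 8.9 = 3.307 cm³.
Thickness = V/A = 3.307 / 141 = 0.0235 cm = 235 μm.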